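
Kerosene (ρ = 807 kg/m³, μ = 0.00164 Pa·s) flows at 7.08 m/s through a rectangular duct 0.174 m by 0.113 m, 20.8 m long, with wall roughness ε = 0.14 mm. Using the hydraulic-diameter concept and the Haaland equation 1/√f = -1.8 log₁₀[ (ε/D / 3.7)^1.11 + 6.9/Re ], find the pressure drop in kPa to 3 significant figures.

Hydraulic diameter D_h = 4A/P = 4·(0.174·0.113)/(2·(0.174+0.113)) = 0.07865/0.574 = 0.137 m.
Re = ρVD_h/μ = 807·7.08·0.137/0.00164 = 4.774e+05.
ε/D_h = 0.00014/0.137 = 0.00102; Haaland gives 1/√f = -1.8 log₁₀[0.000112+1.45e-05] = 7.016, so f = 0.02032.
ΔP = f(L/D_h)(ρV²/2) = 0.02032·20.8/0.137·2.023e+04 = 6.238e+04 Pa.
ΔP = 62.4 kPa.

ΔP ≈ 62.4 kPa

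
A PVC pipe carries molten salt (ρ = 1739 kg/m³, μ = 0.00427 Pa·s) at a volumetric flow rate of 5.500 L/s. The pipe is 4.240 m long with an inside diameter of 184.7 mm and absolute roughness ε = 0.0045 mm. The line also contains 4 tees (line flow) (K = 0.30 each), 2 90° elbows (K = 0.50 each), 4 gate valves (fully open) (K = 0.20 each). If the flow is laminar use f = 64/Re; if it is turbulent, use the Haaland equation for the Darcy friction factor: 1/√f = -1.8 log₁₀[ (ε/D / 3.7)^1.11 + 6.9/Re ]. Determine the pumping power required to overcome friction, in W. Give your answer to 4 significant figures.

Q = 5.500 L/s = 5.500/1000 = 0.0055 m³/s.
Cross-sectional area A = πD²/4 = π(0.1847)²/4 = 0.02679 m²; mean velocity V = Q/A = 0.0055/0.02679 = 0.2053 m/s.
Reynolds number Re = ρVD/μ = 1739 · 0.2053 · 0.1847 / 0.00427 = 1.544e+04.
Re > 4000 → turbulent. Relative roughness ε/D = 4.5e-06/0.1847 = 2.44e-05. Haaland: 1/√f = -1.8 log₁₀[(2.44e-05/3.7)^1.11 + 6.9/1.544e+04] = -1.8 log₁₀[1.77e-06 + 0.000447] = 6.027, so f = 0.02753.
Total minor-loss coefficient ΣK = 4·0.3 + 2·0.5 + 4·0.2 = 3.
ΔP = [f·L/D + ΣK]·(ρV²/2) = [0.02753·4.24/0.1847 + 3]·(1739·0.2053²/2) = [0.6321 + 3]·36.64 = 133.1 Pa.
Pumping power P = QΔP = 0.0055·133.1 = 0.73192 W = 0.7319 W.

P ≈ 0.7319 W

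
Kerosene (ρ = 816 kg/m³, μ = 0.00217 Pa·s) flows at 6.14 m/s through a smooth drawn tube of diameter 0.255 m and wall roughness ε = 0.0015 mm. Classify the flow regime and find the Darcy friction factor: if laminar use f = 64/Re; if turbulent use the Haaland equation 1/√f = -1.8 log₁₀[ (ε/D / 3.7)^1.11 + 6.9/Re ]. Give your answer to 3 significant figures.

Re = ρVD/μ = 816·6.14·0.255/0.00217 = 5.888e+05.
Re > 4000 → turbulent. ε/D = 1.5e-06/0.255 = 5.88e-06; Haaland: 1/√f = -1.8 log₁₀[3.66e-07 + 1.17e-05] = 8.852, so f = 0.01276.

f ≈ 0.0128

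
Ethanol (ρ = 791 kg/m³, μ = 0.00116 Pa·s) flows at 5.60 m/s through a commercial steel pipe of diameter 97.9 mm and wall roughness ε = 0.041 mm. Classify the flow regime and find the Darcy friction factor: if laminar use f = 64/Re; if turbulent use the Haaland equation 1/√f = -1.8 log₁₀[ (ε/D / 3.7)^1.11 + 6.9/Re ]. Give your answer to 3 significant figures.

Re = ρVD/μ = 791·5.6·0.0979/0.00116 = 3.738e+05.
Re > 4000 → turbulent. ε/D = 4.1e-05/0.0979 = 0.000419; Haaland: 1/√f = -1.8 log₁₀[4.17e-05 + 1.85e-05] = 7.598, so f = 0.01732.

f ≈ 0.0173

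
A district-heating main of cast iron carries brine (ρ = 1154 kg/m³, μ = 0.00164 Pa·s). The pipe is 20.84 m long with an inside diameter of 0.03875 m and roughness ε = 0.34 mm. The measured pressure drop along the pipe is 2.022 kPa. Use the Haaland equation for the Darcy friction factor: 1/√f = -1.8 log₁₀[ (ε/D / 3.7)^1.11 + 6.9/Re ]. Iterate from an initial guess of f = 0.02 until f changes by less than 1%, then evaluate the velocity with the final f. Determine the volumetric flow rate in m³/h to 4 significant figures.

Rearranging Darcy-Weisbach: V = √(2·ΔP·D/(f·L·ρ)). With ε/D = 0.00034/0.03875 = 0.00877, iterate starting from f = 0.02:
  f = 0.02 → V = √(2·2022·0.03875/(0.02·20.84·1154)) = 0.5708 m/s; Re = ρVD/μ = 1.556e+04; f → 0.03996
  f = 0.03996 → V = 0.4038 m/s; Re = 1.101e+04; f → 0.0413
  f = 0.0413 → V = 0.3972 m/s; Re = 1.083e+04; f → 0.04137
Converged (Δf/f < 1%). With the final f = 0.04137: V = √(2·2022·0.03875/(0.04137·20.84·1154)) = 0.3968 m/s.
Q = V·A = 0.3968·(π/4·0.03875²) = 0.000468 m³/s = 1.685 m³/h.

Q ≈ 1.685 m³/h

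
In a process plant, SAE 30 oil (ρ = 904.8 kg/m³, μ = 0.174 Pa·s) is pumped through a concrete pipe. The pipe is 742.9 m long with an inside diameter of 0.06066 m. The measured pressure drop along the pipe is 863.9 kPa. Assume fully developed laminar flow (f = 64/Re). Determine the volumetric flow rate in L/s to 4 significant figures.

For laminar flow, f = 64/Re with Re = ρVD/μ, so Darcy-Weisbach reduces to ΔP = 32μLV/D². Solving for V: V = ΔP·D²/(32μL) = 8.639e+05·(0.06066)²/(32·0.174·742.9) = 0.7685 m/s.
Check: Re = ρVD/μ = 904.8·0.7685·0.06066/0.174 = 242.4 < 2300, so the laminar assumption holds.
Q = V·A = 0.7685·(π/4·0.06066²) = 0.002221 m³/s = 2.221 L/s.

Q ≈ 2.221 L/s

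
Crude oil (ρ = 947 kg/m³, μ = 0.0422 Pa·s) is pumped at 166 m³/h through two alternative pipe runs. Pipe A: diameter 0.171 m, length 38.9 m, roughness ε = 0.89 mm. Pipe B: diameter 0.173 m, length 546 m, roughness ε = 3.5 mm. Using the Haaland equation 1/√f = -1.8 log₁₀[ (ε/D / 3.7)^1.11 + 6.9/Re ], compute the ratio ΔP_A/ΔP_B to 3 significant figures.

ΔP_A/ΔP_B ≈ 0.0554

Pipe A: V = Q/A = 0.04611/0.02297 = 2.008 m/s; Re = 7705; ε/D = 0.0052; Haaland → f = 0.03932; ΔP_A = f(L/D)(ρV²/2) = 1.707e+04 Pa.
Pipe B: V = Q/A = 0.04611/0.02351 = 1.962 m/s; Re = 7616; ε/D = 0.0202; Haaland → f = 0.05362; ΔP_B = f(L/D)(ρV²/2) = 3.084e+05 Pa.
ΔP_A/ΔP_B = 1.707e+04/3.084e+05 = 0.0554.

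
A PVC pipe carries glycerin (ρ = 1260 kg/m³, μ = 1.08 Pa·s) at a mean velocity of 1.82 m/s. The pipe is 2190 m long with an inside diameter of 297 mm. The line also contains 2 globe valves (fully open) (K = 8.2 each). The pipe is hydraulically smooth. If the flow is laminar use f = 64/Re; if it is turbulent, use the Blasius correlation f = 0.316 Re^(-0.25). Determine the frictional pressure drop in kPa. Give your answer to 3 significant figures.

ΔP ≈ 1600 kPa

Reynolds number Re = ρVD/μ = 1260 · 1.82 · 0.297 / 1.08 = 630.6.
Re < 2300 → laminar flow, so f = 64/Re = 64/630.6 = 0.1015 (the turbulent correlation is not needed).
Total minor-loss coefficient ΣK = 2·8.2 = 16.4.
ΔP = [f·L/D + ΣK]·(ρV²/2) = [0.1015·2190/0.297 + 16.4]·(1260·1.82²/2) = [748.3 + 16.4]·2087 = 1.596e+06 Pa.
ΔP = 1.596e+06 Pa = 1600 kPa.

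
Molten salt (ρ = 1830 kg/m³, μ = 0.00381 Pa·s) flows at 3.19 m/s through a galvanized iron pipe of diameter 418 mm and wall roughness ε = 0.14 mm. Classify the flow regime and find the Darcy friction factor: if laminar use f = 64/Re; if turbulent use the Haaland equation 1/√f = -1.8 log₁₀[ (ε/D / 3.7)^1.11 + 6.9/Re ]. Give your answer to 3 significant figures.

f ≈ 0.0162

Re = ρVD/μ = 1830·3.19·0.418/0.00381 = 6.405e+05.
Re > 4000 → turbulent. ε/D = 0.00014/0.418 = 0.000335; Haaland: 1/√f = -1.8 log₁₀[3.25e-05 + 1.08e-05] = 7.855, so f = 0.01621.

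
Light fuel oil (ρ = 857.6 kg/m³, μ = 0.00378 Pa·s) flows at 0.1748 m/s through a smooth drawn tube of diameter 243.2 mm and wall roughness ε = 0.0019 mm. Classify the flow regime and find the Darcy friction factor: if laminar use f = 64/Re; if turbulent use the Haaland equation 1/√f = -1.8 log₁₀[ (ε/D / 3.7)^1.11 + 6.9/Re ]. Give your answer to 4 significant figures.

Re = ρVD/μ = 857.6·0.1748·0.2432/0.00378 = 9645.
Re > 4000 → turbulent. ε/D = 1.9e-06/0.2432 = 7.81e-06; Haaland: 1/√f = -1.8 log₁₀[5.02e-07 + 0.000715] = 5.661, so f = 0.0312.

f ≈ 0.03120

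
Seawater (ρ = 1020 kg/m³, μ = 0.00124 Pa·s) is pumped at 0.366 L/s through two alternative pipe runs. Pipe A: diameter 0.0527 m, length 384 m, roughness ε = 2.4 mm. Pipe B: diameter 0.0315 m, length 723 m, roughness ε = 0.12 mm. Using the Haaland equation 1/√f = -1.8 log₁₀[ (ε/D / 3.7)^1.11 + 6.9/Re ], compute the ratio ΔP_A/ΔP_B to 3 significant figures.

ΔP_A/ΔP_B ≈ 0.0840

Pipe A: V = Q/A = 0.000366/0.002181 = 0.1678 m/s; Re = 7274; ε/D = 0.0455; Haaland → f = 0.07212; ΔP_A = f(L/D)(ρV²/2) = 7545 Pa.
Pipe B: V = Q/A = 0.000366/0.0007793 = 0.4696 m/s; Re = 1.217e+04; ε/D = 0.00381; Haaland → f = 0.03478; ΔP_B = f(L/D)(ρV²/2) = 8.981e+04 Pa.
ΔP_A/ΔP_B = 7545/8.981e+04 = 0.0840.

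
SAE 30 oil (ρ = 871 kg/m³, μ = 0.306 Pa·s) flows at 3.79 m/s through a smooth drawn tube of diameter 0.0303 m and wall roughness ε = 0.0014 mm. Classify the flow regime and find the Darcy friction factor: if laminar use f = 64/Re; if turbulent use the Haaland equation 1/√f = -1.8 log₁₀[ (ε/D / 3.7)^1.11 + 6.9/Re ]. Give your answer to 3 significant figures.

f ≈ 0.196

Re = ρVD/μ = 871·3.79·0.0303/0.306 = 326.9.
Re < 2300 → laminar, so f = 64/Re = 0.1958 (roughness is irrelevant in laminar flow).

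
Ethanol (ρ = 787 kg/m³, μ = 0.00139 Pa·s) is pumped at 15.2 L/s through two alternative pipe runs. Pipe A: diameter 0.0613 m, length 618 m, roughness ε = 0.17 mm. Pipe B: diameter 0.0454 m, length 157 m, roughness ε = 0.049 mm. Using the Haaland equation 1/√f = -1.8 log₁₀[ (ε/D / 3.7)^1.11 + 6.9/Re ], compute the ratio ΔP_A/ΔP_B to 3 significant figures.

ΔP_A/ΔP_B ≈ 1.10

Pipe A: V = Q/A = 0.0152/0.002951 = 5.15 m/s; Re = 1.788e+05; ε/D = 0.00277; Haaland → f = 0.02635; ΔP_A = f(L/D)(ρV²/2) = 2.773e+06 Pa.
Pipe B: V = Q/A = 0.0152/0.001619 = 9.389 m/s; Re = 2.414e+05; ε/D = 0.00108; Haaland → f = 0.02103; ΔP_B = f(L/D)(ρV²/2) = 2.524e+06 Pa.
ΔP_A/ΔP_B = 2.773e+06/2.524e+06 = 1.10.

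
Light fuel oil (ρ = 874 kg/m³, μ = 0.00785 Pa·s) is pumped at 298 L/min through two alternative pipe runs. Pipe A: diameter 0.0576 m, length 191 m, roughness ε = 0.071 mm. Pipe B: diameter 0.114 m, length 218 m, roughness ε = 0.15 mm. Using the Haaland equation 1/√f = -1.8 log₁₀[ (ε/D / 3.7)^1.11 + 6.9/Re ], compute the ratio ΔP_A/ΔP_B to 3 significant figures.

Pipe A: V = Q/A = 0.004967/0.002606 = 1.906 m/s; Re = 1.222e+04; ε/D = 0.00123; Haaland → f = 0.03104; ΔP_A = f(L/D)(ρV²/2) = 1.634e+05 Pa.
Pipe B: V = Q/A = 0.004967/0.01021 = 0.4866 m/s; Re = 6176; ε/D = 0.00132; Haaland → f = 0.03676; ΔP_B = f(L/D)(ρV²/2) = 7273 Pa.
ΔP_A/ΔP_B = 1.634e+05/7273 = 22.5.

ΔP_A/ΔP_B ≈ 22.5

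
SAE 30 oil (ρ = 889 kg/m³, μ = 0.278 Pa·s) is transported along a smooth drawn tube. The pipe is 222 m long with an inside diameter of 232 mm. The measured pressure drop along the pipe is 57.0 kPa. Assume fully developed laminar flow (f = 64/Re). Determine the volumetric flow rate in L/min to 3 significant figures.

Q ≈ 3940 L/min

For laminar flow, f = 64/Re with Re = ρVD/μ, so Darcy-Weisbach reduces to ΔP = 32μLV/D². Solving for V: V = ΔP·D²/(32μL) = 5.7e+04·(0.232)²/(32·0.278·222) = 1.553 m/s.
Check: Re = ρVD/μ = 889·1.553·0.232/0.278 = 1153 < 2300, so the laminar assumption holds.
Q = V·A = 1.553·(π/4·0.232²) = 0.06567 m³/s = 3940 L/min.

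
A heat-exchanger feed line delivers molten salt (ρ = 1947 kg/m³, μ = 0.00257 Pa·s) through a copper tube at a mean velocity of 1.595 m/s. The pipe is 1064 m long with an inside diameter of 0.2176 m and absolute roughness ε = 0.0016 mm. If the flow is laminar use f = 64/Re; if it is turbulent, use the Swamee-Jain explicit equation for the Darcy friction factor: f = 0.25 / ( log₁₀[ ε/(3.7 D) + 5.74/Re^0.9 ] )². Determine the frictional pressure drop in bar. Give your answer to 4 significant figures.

ΔP ≈ 1.794 bar

Reynolds number Re = ρVD/μ = 1947 · 1.595 · 0.2176 / 0.00257 = 2.629e+05.
Re > 4000 → turbulent. Relative roughness ε/D = 1.6e-06/0.2176 = 7.35e-06. Swamee-Jain: f = 0.25/(log₁₀[7.35e-06/3.7 + 5.74/2.629e+05^0.9])² = 0.25/(log₁₀[1.99e-06 + 7.6e-05])² = 0.25/(-4.108)² = 0.01482.
Darcy-Weisbach: ΔP = f(L/D)(ρV²/2) = 0.01482·(1064/0.2176)·(1947·1.595²/2) = 0.01482·4890·2477 = 1.794e+05 Pa.
ΔP = 1.794e+05 Pa = 1.794 bar.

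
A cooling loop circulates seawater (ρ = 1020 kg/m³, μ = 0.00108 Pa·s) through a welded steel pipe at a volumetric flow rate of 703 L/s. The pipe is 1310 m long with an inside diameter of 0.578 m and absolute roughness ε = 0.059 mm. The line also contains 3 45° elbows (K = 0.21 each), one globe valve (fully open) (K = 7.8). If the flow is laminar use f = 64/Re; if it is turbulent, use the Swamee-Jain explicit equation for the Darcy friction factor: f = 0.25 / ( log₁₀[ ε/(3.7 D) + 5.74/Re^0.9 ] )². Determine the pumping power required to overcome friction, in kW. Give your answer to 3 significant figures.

P ≈ 98.5 kW

Q = 703 L/s = 703/1000 = 0.703 m³/s.
Cross-sectional area A = πD²/4 = π(0.578)²/4 = 0.2624 m²; mean velocity V = Q/A = 0.703/0.2624 = 2.679 m/s.
Reynolds number Re = ρVD/μ = 1020 · 2.679 · 0.578 / 0.00108 = 1.463e+06.
Re > 4000 → turbulent. Relative roughness ε/D = 5.9e-05/0.578 = 0.000102. Swamee-Jain: f = 0.25/(log₁₀[0.000102/3.7 + 5.74/1.463e+06^0.9])² = 0.25/(log₁₀[2.76e-05 + 1.62e-05])² = 0.25/(-4.358)² = 0.01316.
Total minor-loss coefficient ΣK = 3·0.21 + 1·7.8 = 8.43.
ΔP = [f·L/D + ΣK]·(ρV²/2) = [0.01316·1310/0.578 + 8.43]·(1020·2.679²/2) = [29.83 + 8.43]·3661 = 1.401e+05 Pa.
Pumping power P = QΔP = 0.703·1.401e+05 = 98460 W = 98.5 kW.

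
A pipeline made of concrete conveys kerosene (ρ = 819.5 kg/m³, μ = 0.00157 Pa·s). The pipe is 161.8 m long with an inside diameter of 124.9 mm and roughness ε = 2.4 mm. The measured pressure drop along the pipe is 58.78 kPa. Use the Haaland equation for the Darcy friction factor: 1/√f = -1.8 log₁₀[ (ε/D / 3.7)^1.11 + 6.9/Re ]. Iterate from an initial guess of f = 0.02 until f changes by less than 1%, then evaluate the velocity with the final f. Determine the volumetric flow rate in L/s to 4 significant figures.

Q ≈ 18.53 L/s

Rearranging Darcy-Weisbach: V = √(2·ΔP·D/(f·L·ρ)). With ε/D = 0.0024/0.1249 = 0.0192, iterate starting from f = 0.02:
  f = 0.02 → V = √(2·5.878e+04·0.1249/(0.02·161.8·819.5)) = 2.353 m/s; Re = ρVD/μ = 1.534e+05; f → 0.04825
  f = 0.04825 → V = 1.515 m/s; Re = 9.877e+04; f → 0.04839
Converged (Δf/f < 1%). With the final f = 0.04839: V = √(2·5.878e+04·0.1249/(0.04839·161.8·819.5)) = 1.513 m/s.
Q = V·A = 1.513·(π/4·0.1249²) = 0.01853 m³/s = 18.53 L/s.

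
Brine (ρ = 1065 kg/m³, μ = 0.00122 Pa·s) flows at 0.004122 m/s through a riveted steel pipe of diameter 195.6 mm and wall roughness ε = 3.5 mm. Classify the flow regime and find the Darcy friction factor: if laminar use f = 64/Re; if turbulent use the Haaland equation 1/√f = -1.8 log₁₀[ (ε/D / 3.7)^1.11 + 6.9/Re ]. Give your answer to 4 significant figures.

Re = ρVD/μ = 1065·0.004122·0.1956/0.00122 = 703.8.
Re < 2300 → laminar, so f = 64/Re = 0.09093 (roughness is irrelevant in laminar flow).

f ≈ 0.09093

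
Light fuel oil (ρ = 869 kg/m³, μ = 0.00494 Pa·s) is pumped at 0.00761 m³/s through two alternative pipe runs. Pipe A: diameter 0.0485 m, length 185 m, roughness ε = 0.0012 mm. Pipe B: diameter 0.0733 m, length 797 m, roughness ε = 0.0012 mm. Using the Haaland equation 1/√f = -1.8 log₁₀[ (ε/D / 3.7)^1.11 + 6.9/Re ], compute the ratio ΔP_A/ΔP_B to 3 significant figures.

Pipe A: V = Q/A = 0.00761/0.001847 = 4.119 m/s; Re = 3.514e+04; ε/D = 2.47e-05; Haaland → f = 0.02251; ΔP_A = f(L/D)(ρV²/2) = 6.33e+05 Pa.
Pipe B: V = Q/A = 0.00761/0.00422 = 1.803 m/s; Re = 2.325e+04; ε/D = 1.64e-05; Haaland → f = 0.02483; ΔP_B = f(L/D)(ρV²/2) = 3.814e+05 Pa.
ΔP_A/ΔP_B = 6.33e+05/3.814e+05 = 1.66.

ΔP_A/ΔP_B ≈ 1.66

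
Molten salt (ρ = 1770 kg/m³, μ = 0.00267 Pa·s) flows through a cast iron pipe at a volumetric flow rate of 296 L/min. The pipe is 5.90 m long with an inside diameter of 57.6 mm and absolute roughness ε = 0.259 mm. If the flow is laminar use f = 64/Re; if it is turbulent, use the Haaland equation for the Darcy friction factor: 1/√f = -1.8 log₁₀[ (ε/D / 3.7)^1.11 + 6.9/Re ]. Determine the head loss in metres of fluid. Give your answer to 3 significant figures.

Q = 296 L/min = 296/60000 = 0.004933 m³/s.
Cross-sectional area A = πD²/4 = π(0.0576)²/4 = 0.002606 m²; mean velocity V = Q/A = 0.004933/0.002606 = 1.893 m/s.
Reynolds number Re = ρVD/μ = 1770 · 1.893 · 0.0576 / 0.00267 = 7.229e+04.
Re > 4000 → turbulent. Relative roughness ε/D = 0.000259/0.0576 = 0.0045. Haaland: 1/√f = -1.8 log₁₀[(0.0045/3.7)^1.11 + 6.9/7.229e+04] = -1.8 log₁₀[0.000581 + 9.54e-05] = 5.706, so f = 0.03072.
Darcy-Weisbach: ΔP = f(L/D)(ρV²/2) = 0.03072·(5.9/0.0576)·(1770·1.893²/2) = 0.03072·102.4·3172 = 9980 Pa.
Head loss h_f = ΔP/(ρg) = 9980/(1770·9.81) = 0.575 m.

h_f ≈ 0.575 m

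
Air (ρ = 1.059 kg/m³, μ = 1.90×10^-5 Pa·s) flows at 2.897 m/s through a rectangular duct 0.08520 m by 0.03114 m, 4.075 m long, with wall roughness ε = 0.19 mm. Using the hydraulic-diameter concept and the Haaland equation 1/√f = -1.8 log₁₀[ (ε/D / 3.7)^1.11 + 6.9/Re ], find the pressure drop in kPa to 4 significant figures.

ΔP ≈ 0.01527 kPa

Hydraulic diameter D_h = 4A/P = 4·(0.0852·0.03114)/(2·(0.0852+0.03114)) = 0.01061/0.2327 = 0.04561 m.
Re = ρVD_h/μ = 1.059·2.897·0.04561/1.9e-05 = 7365.
ε/D_h = 0.00019/0.04561 = 0.00417; Haaland gives 1/√f = -1.8 log₁₀[0.000534+0.000937] = 5.099, so f = 0.03847.
ΔP = f(L/D_h)(ρV²/2) = 0.03847·4.075/0.04561·4.444 = 15.27 Pa.
ΔP = 0.01527 kPa.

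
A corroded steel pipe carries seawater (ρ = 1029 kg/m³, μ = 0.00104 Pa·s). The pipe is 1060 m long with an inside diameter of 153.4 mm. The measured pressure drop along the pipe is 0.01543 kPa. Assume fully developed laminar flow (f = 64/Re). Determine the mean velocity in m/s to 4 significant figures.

V ≈ 0.01029 m/s

For laminar flow, f = 64/Re with Re = ρVD/μ, so Darcy-Weisbach reduces to ΔP = 32μLV/D². Solving for V: V = ΔP·D²/(32μL) = 15.43·(0.1534)²/(32·0.00104·1060) = 0.01029 m/s.
Check: Re = ρVD/μ = 1029·0.01029·0.1534/0.00104 = 1562 < 2300, so the laminar assumption holds.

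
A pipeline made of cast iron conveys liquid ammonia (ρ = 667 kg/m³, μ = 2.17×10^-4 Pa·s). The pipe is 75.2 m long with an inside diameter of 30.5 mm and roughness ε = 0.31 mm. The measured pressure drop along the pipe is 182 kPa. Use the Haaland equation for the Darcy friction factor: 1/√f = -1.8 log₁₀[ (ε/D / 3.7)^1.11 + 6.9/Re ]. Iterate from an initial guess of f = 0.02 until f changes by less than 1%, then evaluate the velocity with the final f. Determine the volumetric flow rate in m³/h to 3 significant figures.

Rearranging Darcy-Weisbach: V = √(2·ΔP·D/(f·L·ρ)). With ε/D = 0.00031/0.0305 = 0.0102, iterate starting from f = 0.02:
  f = 0.02 → V = √(2·1.82e+05·0.0305/(0.02·75.2·667)) = 3.327 m/s; Re = ρVD/μ = 3.119e+05; f → 0.03837
  f = 0.03837 → V = 2.402 m/s; Re = 2.252e+05; f → 0.03844
Converged (Δf/f < 1%). With the final f = 0.03844: V = √(2·1.82e+05·0.0305/(0.03844·75.2·667)) = 2.4 m/s.
Q = V·A = 2.4·(π/4·0.0305²) = 0.001753 m³/s = 6.31 m³/h.

Q ≈ 6.31 m³/h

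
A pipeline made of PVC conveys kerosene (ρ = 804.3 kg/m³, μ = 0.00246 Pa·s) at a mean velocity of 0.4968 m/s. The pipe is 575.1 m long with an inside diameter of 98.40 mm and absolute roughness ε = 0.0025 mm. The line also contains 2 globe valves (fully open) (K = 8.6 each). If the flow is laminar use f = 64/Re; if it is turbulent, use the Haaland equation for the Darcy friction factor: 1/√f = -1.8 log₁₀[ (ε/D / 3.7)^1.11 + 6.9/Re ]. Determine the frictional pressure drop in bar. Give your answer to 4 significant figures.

Reynolds number Re = ρVD/μ = 804.3 · 0.4968 · 0.0984 / 0.00246 = 1.598e+04.
Re > 4000 → turbulent. Relative roughness ε/D = 2.5e-06/0.0984 = 2.54e-05. Haaland: 1/√f = -1.8 log₁₀[(2.54e-05/3.7)^1.11 + 6.9/1.598e+04] = -1.8 log₁₀[1.86e-06 + 0.000432] = 6.053, so f = 0.02729.
Total minor-loss coefficient ΣK = 2·8.6 = 17.2.
ΔP = [f·L/D + ΣK]·(ρV²/2) = [0.02729·575.1/0.0984 + 17.2]·(804.3·0.4968²/2) = [159.5 + 17.2]·99.25 = 1.754e+04 Pa.
ΔP = 1.754e+04 Pa = 0.1754 bar.

ΔP ≈ 0.1754 bar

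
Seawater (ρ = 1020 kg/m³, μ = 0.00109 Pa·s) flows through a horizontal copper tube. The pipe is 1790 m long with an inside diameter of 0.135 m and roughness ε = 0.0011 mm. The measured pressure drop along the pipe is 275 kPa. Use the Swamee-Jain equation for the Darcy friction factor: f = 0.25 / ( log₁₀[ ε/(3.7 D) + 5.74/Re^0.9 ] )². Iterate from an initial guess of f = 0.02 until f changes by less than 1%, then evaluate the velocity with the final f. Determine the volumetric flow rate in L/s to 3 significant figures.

Q ≈ 23.2 L/s

Rearranging Darcy-Weisbach: V = √(2·ΔP·D/(f·L·ρ)). With ε/D = 1.1e-06/0.135 = 8.15e-06, iterate starting from f = 0.02:
  f = 0.02 → V = √(2·2.75e+05·0.135/(0.02·1790·1020)) = 1.426 m/s; Re = ρVD/μ = 1.801e+05; f → 0.01592
  f = 0.01592 → V = 1.598 m/s; Re = 2.019e+05; f → 0.01558
  f = 0.01558 → V = 1.616 m/s; Re = 2.041e+05; f → 0.01555
Converged (Δf/f < 1%). With the final f = 0.01555: V = √(2·2.75e+05·0.135/(0.01555·1790·1020)) = 1.617 m/s.
Q = V·A = 1.617·(π/4·0.135²) = 0.02315 m³/s = 23.2 L/s.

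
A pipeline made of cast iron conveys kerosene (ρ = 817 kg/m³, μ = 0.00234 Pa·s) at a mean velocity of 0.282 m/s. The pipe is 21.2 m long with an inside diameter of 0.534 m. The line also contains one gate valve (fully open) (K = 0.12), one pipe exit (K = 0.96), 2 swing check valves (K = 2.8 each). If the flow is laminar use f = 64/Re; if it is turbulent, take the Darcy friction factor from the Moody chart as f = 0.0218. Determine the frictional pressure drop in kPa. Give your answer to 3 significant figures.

Reynolds number Re = ρVD/μ = 817 · 0.282 · 0.534 / 0.00234 = 5.258e+04.
Re > 4000 → turbulent; use the Moody-chart value f = 0.0218.
Total minor-loss coefficient ΣK = 1·0.12 + 1·0.96 + 2·2.8 = 6.68.
ΔP = [f·L/D + ΣK]·(ρV²/2) = [0.0218·21.2/0.534 + 6.68]·(817·0.282²/2) = [0.8655 + 6.68]·32.49 = 245.1 Pa.
ΔP = 245.1 Pa = 0.245 kPa.

ΔP ≈ 0.245 kPa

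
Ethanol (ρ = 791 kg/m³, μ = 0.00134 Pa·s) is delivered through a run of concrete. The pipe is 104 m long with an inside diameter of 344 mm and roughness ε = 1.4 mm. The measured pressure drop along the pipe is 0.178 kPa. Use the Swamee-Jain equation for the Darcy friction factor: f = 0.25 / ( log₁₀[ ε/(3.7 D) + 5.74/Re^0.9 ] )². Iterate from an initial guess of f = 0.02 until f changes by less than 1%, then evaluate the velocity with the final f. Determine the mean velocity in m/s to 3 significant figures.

V ≈ 0.218 m/s

Rearranging Darcy-Weisbach: V = √(2·ΔP·D/(f·L·ρ)). With ε/D = 0.0014/0.344 = 0.00407, iterate starting from f = 0.02:
  f = 0.02 → V = √(2·178·0.344/(0.02·104·791)) = 0.2728 m/s; Re = ρVD/μ = 5.54e+04; f → 0.03075
  f = 0.03075 → V = 0.22 m/s; Re = 4.468e+04; f → 0.03119
  f = 0.03119 → V = 0.2185 m/s; Re = 4.437e+04; f → 0.0312
Converged (Δf/f < 1%). With the final f = 0.0312: V = √(2·178·0.344/(0.0312·104·791)) = 0.2184 m/s.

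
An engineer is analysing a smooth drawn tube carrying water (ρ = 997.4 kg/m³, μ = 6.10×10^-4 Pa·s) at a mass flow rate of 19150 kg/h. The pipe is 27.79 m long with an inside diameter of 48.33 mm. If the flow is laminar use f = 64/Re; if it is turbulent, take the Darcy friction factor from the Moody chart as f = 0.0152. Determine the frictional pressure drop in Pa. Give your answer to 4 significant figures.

ΔP ≈ 36840 Pa

ṁ = 19150 kg/h = 19150/3600 = 5.319 kg/s.
A = πD²/4 = π(0.04833)²/4 = 0.001835 m²; mean velocity V = ṁ/(ρA) = 5.319/(997.4 · 0.001835) = 2.907 m/s.
Reynolds number Re = ρVD/μ = 997.4 · 2.907 · 0.04833 / 0.00061 = 2.297e+05.
Re > 4000 → turbulent; use the Moody-chart value f = 0.0152.
Darcy-Weisbach: ΔP = f(L/D)(ρV²/2) = 0.0152·(27.79/0.04833)·(997.4·2.907²/2) = 0.0152·575·4215 = 3.684e+04 Pa.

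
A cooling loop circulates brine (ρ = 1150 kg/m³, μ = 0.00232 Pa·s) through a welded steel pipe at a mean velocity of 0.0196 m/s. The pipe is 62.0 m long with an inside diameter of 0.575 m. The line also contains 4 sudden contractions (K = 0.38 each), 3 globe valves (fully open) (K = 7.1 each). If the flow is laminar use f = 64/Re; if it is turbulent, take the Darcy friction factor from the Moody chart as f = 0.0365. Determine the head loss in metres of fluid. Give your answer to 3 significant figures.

Reynolds number Re = ρVD/μ = 1150 · 0.0196 · 0.575 / 0.00232 = 5586.
Re > 4000 → turbulent; use the Moody-chart value f = 0.0365.
Total minor-loss coefficient ΣK = 4·0.38 + 3·7.1 = 22.8.
ΔP = [f·L/D + ΣK]·(ρV²/2) = [0.0365·62/0.575 + 22.8]·(1150·0.0196²/2) = [3.936 + 22.8]·0.2209 = 5.91 Pa.
Head loss h_f = ΔP/(ρg) = 5.91/(1150·9.81) = 5.24×10^-4 m.

h_f ≈ 5.24×10^-4 m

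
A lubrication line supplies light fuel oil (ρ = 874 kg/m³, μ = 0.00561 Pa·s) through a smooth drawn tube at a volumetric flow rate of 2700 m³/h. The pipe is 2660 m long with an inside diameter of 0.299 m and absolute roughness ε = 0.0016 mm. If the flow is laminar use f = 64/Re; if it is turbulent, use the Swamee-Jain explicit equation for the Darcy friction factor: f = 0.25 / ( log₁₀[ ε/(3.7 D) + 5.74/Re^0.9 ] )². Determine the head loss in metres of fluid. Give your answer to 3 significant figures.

h_f ≈ 682 m

Q = 2700 m³/h = 2700/3600 = 0.75 m³/s.
Cross-sectional area A = πD²/4 = π(0.299)²/4 = 0.07022 m²; mean velocity V = Q/A = 0.75/0.07022 = 10.68 m/s.
Reynolds number Re = ρVD/μ = 874 · 10.68 · 0.299 / 0.00561 = 4.976e+05.
Re > 4000 → turbulent. Relative roughness ε/D = 1.6e-06/0.299 = 5.35e-06. Swamee-Jain: f = 0.25/(log₁₀[5.35e-06/3.7 + 5.74/4.976e+05^0.9])² = 0.25/(log₁₀[1.45e-06 + 4.28e-05])² = 0.25/(-4.354)² = 0.01319.
Darcy-Weisbach: ΔP = f(L/D)(ρV²/2) = 0.01319·(2660/0.299)·(874·10.68²/2) = 0.01319·8896·4.986e+04 = 5.85e+06 Pa.
Head loss h_f = ΔP/(ρg) = 5.85e+06/(874·9.81) = 682 m.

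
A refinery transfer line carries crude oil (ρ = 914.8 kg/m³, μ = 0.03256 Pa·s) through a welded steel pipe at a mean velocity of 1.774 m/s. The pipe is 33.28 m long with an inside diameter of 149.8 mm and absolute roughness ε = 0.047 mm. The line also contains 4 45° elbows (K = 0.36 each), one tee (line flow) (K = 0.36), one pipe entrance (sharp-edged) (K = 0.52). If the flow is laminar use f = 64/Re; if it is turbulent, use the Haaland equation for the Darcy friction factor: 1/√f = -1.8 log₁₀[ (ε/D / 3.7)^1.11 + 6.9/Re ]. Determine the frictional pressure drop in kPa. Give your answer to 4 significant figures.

ΔP ≈ 14.16 kPa

Reynolds number Re = ρVD/μ = 914.8 · 1.774 · 0.1498 / 0.0326 = 7466.
Re > 4000 → turbulent. Relative roughness ε/D = 4.7e-05/0.1498 = 0.000314. Haaland: 1/√f = -1.8 log₁₀[(0.000314/3.7)^1.11 + 6.9/7466] = -1.8 log₁₀[3.02e-05 + 0.000924] = 5.436, so f = 0.03383.
Total minor-loss coefficient ΣK = 4·0.36 + 1·0.36 + 1·0.52 = 2.32.
ΔP = [f·L/D + ΣK]·(ρV²/2) = [0.03383·33.28/0.1498 + 2.32]·(914.8·1.774²/2) = [7.517 + 2.32]·1439 = 1.416e+04 Pa.
ΔP = 1.416e+04 Pa = 14.16 kPa.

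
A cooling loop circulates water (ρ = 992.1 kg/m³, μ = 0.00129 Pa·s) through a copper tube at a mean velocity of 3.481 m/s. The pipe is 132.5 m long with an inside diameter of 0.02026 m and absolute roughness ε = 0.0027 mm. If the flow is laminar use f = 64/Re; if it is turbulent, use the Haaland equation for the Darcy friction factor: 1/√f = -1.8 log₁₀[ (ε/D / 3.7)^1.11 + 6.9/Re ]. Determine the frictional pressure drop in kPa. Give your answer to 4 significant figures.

ΔP ≈ 815.5 kPa

Reynolds number Re = ρVD/μ = 992.1 · 3.481 · 0.02026 / 0.00129 = 5.424e+04.
Re > 4000 → turbulent. Relative roughness ε/D = 2.7e-06/0.02026 = 0.000133. Haaland: 1/√f = -1.8 log₁₀[(0.000133/3.7)^1.11 + 6.9/5.424e+04] = -1.8 log₁₀[1.17e-05 + 0.000127] = 6.943, so f = 0.02074.
Darcy-Weisbach: ΔP = f(L/D)(ρV²/2) = 0.02074·(132.5/0.02026)·(992.1·3.481²/2) = 0.02074·6540·6011 = 8.155e+05 Pa.
ΔP = 8.155e+05 Pa = 815.5 kPa.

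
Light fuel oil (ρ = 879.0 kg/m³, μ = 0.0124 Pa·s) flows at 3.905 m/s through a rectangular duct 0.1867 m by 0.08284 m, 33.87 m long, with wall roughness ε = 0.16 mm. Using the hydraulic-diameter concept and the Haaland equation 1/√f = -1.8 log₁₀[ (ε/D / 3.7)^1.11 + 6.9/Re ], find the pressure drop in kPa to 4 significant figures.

ΔP ≈ 52.03 kPa

Hydraulic diameter D_h = 4A/P = 4·(0.1867·0.08284)/(2·(0.1867+0.08284)) = 0.06186/0.5391 = 0.1148 m.
Re = ρVD_h/μ = 879·3.905·0.1148/0.0124 = 3.177e+04.
ε/D_h = 0.00016/0.1148 = 0.00139; Haaland gives 1/√f = -1.8 log₁₀[0.000158+0.000217] = 6.166, so f = 0.02631.
ΔP = f(L/D_h)(ρV²/2) = 0.02631·33.87/0.1148·6702 = 5.203e+04 Pa.
ΔP = 52.03 kPa.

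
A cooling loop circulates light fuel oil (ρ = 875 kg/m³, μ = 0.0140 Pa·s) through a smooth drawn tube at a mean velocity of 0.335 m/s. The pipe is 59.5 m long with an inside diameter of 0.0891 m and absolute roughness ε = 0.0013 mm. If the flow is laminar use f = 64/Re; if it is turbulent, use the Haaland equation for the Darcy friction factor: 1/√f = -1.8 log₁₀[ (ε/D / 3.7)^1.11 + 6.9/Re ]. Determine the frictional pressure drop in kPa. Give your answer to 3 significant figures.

Reynolds number Re = ρVD/μ = 875 · 0.335 · 0.0891 / 0.014 = 1866.
Re < 2300 → laminar flow, so f = 64/Re = 64/1866 = 0.03431 (the turbulent correlation is not needed).
Darcy-Weisbach: ΔP = f(L/D)(ρV²/2) = 0.03431·(59.5/0.0891)·(875·0.335²/2) = 0.03431·667.8·49.1 = 1125 Pa.
ΔP = 1125 Pa = 1.12 kPa.

ΔP ≈ 1.12 kPa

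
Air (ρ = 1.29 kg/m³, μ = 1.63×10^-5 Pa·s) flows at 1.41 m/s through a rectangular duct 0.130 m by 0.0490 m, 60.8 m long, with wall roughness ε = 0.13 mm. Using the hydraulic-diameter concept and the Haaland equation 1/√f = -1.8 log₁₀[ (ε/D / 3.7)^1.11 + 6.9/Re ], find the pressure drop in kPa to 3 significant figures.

ΔP ≈ 0.0384 kPa

Hydraulic diameter D_h = 4A/P = 4·(0.13·0.049)/(2·(0.13+0.049)) = 0.02548/0.358 = 0.07117 m.
Re = ρVD_h/μ = 1.29·1.41·0.07117/1.63e-05 = 7942.
ε/D_h = 0.00013/0.07117 = 0.00183; Haaland gives 1/√f = -1.8 log₁₀[0.000214+0.000869] = 5.338, so f = 0.03509.
ΔP = f(L/D_h)(ρV²/2) = 0.03509·60.8/0.07117·1.282 = 38.44 Pa.
ΔP = 0.0384 kPa.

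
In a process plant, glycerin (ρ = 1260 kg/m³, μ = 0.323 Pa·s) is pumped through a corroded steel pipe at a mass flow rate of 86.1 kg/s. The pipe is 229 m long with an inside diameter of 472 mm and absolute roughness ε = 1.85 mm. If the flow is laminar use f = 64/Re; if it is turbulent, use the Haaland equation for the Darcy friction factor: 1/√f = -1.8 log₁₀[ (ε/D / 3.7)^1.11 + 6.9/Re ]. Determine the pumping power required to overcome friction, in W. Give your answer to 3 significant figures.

P ≈ 284 W

A = πD²/4 = π(0.472)²/4 = 0.175 m²; mean velocity V = ṁ/(ρA) = 86.1/(1260 · 0.175) = 0.3905 m/s.
Reynolds number Re = ρVD/μ = 1260 · 0.3905 · 0.472 / 0.323 = 719.1.
Re < 2300 → laminar flow, so f = 64/Re = 64/719.1 = 0.089 (the turbulent correlation is not needed).
Darcy-Weisbach: ΔP = f(L/D)(ρV²/2) = 0.089·(229/0.472)·(1260·0.3905²/2) = 0.089·485.2·96.09 = 4149 Pa.
Q = ṁ/ρ = 86.1/1260 = 0.06833 m³/s.
Pumping power P = QΔP = 0.06833·4149 = 283.5 W = 284 W.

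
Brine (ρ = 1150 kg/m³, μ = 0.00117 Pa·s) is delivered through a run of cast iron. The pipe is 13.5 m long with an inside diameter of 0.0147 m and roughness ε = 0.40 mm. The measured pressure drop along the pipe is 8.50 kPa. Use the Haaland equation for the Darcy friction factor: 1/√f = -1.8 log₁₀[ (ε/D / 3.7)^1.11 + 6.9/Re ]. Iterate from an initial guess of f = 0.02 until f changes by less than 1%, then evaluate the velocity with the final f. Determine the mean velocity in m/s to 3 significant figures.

Rearranging Darcy-Weisbach: V = √(2·ΔP·D/(f·L·ρ)). With ε/D = 0.0004/0.0147 = 0.0272, iterate starting from f = 0.02:
  f = 0.02 → V = √(2·8500·0.0147/(0.02·13.5·1150)) = 0.8971 m/s; Re = ρVD/μ = 1.296e+04; f → 0.05748
  f = 0.05748 → V = 0.5292 m/s; Re = 7646; f → 0.05911
  f = 0.05911 → V = 0.5219 m/s; Re = 7540; f → 0.05916
Converged (Δf/f < 1%). With the final f = 0.05916: V = √(2·8500·0.0147/(0.05916·13.5·1150)) = 0.5216 m/s.

V ≈ 0.522 m/s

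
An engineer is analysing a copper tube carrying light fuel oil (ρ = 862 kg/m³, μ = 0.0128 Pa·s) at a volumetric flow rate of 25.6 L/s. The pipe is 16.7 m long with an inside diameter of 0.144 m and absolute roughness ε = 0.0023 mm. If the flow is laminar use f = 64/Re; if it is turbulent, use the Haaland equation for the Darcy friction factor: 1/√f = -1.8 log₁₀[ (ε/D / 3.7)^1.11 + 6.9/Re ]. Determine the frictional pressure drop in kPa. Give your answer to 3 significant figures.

Q = 25.6 L/s = 25.6/1000 = 0.0256 m³/s.
Cross-sectional area A = πD²/4 = π(0.144)²/4 = 0.01629 m²; mean velocity V = Q/A = 0.0256/0.01629 = 1.572 m/s.
Reynolds number Re = ρVD/μ = 862 · 1.572 · 0.144 / 0.0128 = 1.524e+04.
Re > 4000 → turbulent. Relative roughness ε/D = 2.3e-06/0.144 = 1.6e-05. Haaland: 1/√f = -1.8 log₁₀[(1.6e-05/3.7)^1.11 + 6.9/1.524e+04] = -1.8 log₁₀[1.11e-06 + 0.000453] = 6.018, so f = 0.02761.
Darcy-Weisbach: ΔP = f(L/D)(ρV²/2) = 0.02761·(16.7/0.144)·(862·1.572²/2) = 0.02761·116·1065 = 3411 Pa.
ΔP = 3411 Pa = 3.41 kPa.

ΔP ≈ 3.41 kPa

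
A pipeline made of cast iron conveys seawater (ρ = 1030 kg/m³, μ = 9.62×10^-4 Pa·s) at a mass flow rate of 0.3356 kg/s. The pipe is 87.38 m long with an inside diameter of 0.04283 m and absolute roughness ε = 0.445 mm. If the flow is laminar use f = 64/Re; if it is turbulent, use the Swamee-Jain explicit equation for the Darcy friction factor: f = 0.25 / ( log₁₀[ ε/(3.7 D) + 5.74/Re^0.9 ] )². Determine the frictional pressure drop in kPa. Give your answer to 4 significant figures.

A = πD²/4 = π(0.04283)²/4 = 0.001441 m²; mean velocity V = ṁ/(ρA) = 0.3356/(1030 · 0.001441) = 0.2262 m/s.
Reynolds number Re = ρVD/μ = 1030 · 0.2262 · 0.04283 / 0.000962 = 1.037e+04.
Re > 4000 → turbulent. Relative roughness ε/D = 0.000445/0.04283 = 0.0104. Swamee-Jain: f = 0.25/(log₁₀[0.0104/3.7 + 5.74/1.037e+04^0.9])² = 0.25/(log₁₀[0.00281 + 0.0014])² = 0.25/(-2.376)² = 0.04427.
Darcy-Weisbach: ΔP = f(L/D)(ρV²/2) = 0.04427·(87.38/0.04283)·(1030·0.2262²/2) = 0.04427·2040·26.34 = 2379 Pa.
ΔP = 2379 Pa = 2.379 kPa.

ΔP ≈ 2.379 kPa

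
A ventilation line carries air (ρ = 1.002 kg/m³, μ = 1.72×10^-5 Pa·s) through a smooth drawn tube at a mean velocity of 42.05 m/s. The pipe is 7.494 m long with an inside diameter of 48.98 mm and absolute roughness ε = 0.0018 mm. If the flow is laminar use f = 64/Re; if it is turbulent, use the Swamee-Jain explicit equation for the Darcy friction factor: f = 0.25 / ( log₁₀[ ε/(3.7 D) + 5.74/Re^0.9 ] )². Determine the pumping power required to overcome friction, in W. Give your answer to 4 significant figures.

P ≈ 187.4 W

Reynolds number Re = ρVD/μ = 1.002 · 42.05 · 0.04898 / 1.72e-05 = 1.2e+05.
Re > 4000 → turbulent. Relative roughness ε/D = 1.8e-06/0.04898 = 3.67e-05. Swamee-Jain: f = 0.25/(log₁₀[3.67e-05/3.7 + 5.74/1.2e+05^0.9])² = 0.25/(log₁₀[9.93e-06 + 0.000154])² = 0.25/(-3.785)² = 0.01745.
Darcy-Weisbach: ΔP = f(L/D)(ρV²/2) = 0.01745·(7.494/0.04898)·(1.002·42.05²/2) = 0.01745·153·885.9 = 2365 Pa.
Q = V·A = 42.05·0.001884 = 0.07923 m³/s.
Pumping power P = QΔP = 0.07923·2365 = 187.38 W = 187.4 W.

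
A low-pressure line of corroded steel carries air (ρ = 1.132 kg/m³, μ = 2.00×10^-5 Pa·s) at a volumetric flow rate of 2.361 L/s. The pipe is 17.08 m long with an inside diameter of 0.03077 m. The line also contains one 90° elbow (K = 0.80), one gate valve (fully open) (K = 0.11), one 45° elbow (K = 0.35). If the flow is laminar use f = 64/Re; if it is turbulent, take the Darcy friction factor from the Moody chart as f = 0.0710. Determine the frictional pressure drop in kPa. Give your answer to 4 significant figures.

ΔP ≈ 0.2321 kPa

Q = 2.361 L/s = 2.361/1000 = 0.002361 m³/s.
Cross-sectional area A = πD²/4 = π(0.03077)²/4 = 0.0007436 m²; mean velocity V = Q/A = 0.002361/0.0007436 = 3.175 m/s.
Reynolds number Re = ρVD/μ = 1.132 · 3.175 · 0.03077 / 2e-05 = 5530.
Re > 4000 → turbulent; use the Moody-chart value f = 0.0710.
Total minor-loss coefficient ΣK = 1·0.8 + 1·0.11 + 1·0.35 = 1.26.
ΔP = [f·L/D + ΣK]·(ρV²/2) = [0.071·17.08/0.03077 + 1.26]·(1.132·3.175²/2) = [39.41 + 1.26]·5.706 = 232.1 Pa.
ΔP = 232.1 Pa = 0.2321 kPa.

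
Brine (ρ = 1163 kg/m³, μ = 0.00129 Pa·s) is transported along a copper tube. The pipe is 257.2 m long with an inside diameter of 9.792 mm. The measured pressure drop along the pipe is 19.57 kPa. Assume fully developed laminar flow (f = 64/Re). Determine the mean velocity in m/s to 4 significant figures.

For laminar flow, f = 64/Re with Re = ρVD/μ, so Darcy-Weisbach reduces to ΔP = 32μLV/D². Solving for V: V = ΔP·D²/(32μL) = 1.957e+04·(0.009792)²/(32·0.00129·257.2) = 0.1767 m/s.
Check: Re = ρVD/μ = 1163·0.1767·0.009792/0.00129 = 1560 < 2300, so the laminar assumption holds.

V ≈ 0.1767 m/s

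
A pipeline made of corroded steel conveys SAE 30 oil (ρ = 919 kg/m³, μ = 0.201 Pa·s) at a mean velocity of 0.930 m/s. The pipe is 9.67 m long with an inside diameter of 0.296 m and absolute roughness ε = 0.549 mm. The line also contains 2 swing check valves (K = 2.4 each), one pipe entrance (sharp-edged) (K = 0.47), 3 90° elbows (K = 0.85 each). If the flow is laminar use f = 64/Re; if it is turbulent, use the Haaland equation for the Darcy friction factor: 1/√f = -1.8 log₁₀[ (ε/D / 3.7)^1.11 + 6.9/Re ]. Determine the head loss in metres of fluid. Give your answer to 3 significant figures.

h_f ≈ 0.418 m

Reynolds number Re = ρVD/μ = 919 · 0.93 · 0.296 / 0.201 = 1259.
Re < 2300 → laminar flow, so f = 64/Re = 64/1259 = 0.05085 (the turbulent correlation is not needed).
Total minor-loss coefficient ΣK = 2·2.4 + 1·0.47 + 3·0.85 = 7.82.
ΔP = [f·L/D + ΣK]·(ρV²/2) = [0.05085·9.67/0.296 + 7.82]·(919·0.93²/2) = [1.661 + 7.82]·397.4 = 3768 Pa.
Head loss h_f = ΔP/(ρg) = 3768/(919·9.81) = 0.418 m.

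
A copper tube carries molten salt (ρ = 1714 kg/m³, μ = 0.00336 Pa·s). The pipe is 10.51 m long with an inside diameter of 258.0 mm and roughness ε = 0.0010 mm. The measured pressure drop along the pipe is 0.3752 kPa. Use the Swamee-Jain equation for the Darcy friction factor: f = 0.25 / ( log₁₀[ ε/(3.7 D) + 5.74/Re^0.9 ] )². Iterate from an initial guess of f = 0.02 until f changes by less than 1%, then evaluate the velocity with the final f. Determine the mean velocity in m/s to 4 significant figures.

V ≈ 0.7769 m/s

Rearranging Darcy-Weisbach: V = √(2·ΔP·D/(f·L·ρ)). With ε/D = 1e-06/0.258 = 3.88e-06, iterate starting from f = 0.02:
  f = 0.02 → V = √(2·375.2·0.258/(0.02·10.51·1714)) = 0.7331 m/s; Re = ρVD/μ = 9.648e+04; f → 0.01802
  f = 0.01802 → V = 0.7723 m/s; Re = 1.016e+05; f → 0.01783
  f = 0.01783 → V = 0.7765 m/s; Re = 1.022e+05; f → 0.01781
Converged (Δf/f < 1%). With the final f = 0.01781: V = √(2·375.2·0.258/(0.01781·10.51·1714)) = 0.7769 m/s.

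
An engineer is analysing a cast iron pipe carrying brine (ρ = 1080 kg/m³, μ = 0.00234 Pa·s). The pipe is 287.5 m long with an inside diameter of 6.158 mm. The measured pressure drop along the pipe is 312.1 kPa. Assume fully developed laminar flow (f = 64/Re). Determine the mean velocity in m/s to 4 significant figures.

V ≈ 0.5498 m/s

For laminar flow, f = 64/Re with Re = ρVD/μ, so Darcy-Weisbach reduces to ΔP = 32μLV/D². Solving for V: V = ΔP·D²/(32μL) = 3.121e+05·(0.006158)²/(32·0.00234·287.5) = 0.5498 m/s.
Check: Re = ρVD/μ = 1080·0.5498·0.006158/0.00234 = 1562 < 2300, so the laminar assumption holds.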